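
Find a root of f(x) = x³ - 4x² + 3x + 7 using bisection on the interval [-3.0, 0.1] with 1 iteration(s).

f(x) = x³ - 4x² + 3x + 7
Initial interval: [-3.0, 0.1]

Iteration 1:
  c_1 = (-3.000000 + 0.100000)/2 = -1.450000
  f(c_1) = f(-1.450000) = -8.808625
  f(a) × f(c) ≥ 0, new interval: [-1.450000, 0.100000]

After 1 iteration(s), the approximation is c_1 = -1.450000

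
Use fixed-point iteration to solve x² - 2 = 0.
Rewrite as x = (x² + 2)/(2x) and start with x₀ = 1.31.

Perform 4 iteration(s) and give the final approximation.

Equation: x² - 2 = 0
Fixed-point form: x = (x² + 2)/(2x)
x₀ = 1.31

x_1 = g(1.310000) = 1.418359
x_2 = g(1.418359) = 1.414220
x_3 = g(1.414220) = 1.414214
x_4 = g(1.414214) = 1.414214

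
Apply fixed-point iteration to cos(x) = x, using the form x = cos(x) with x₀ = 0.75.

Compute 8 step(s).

Equation: cos(x) = x
Fixed-point form: x = cos(x)
x₀ = 0.75

x_1 = g(0.750000) = 0.731689
x_2 = g(0.731689) = 0.744047
x_3 = g(0.744047) = 0.735734
x_4 = g(0.735734) = 0.741339
x_5 = g(0.741339) = 0.737565
x_6 = g(0.737565) = 0.740108
x_7 = g(0.740108) = 0.738396
x_8 = g(0.738396) = 0.739549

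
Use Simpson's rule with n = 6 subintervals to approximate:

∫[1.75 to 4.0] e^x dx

f(x) = e^x
a = 1.75, b = 4.0, n = 6
h = (b - a)/n = 0.375000

Simpson's rule: (h/3)[f(x₀) + 4f(x₁) + 2f(x₂) + ... + f(xₙ)]

x_0 = 1.7500, f(x_0) = 5.754603, coefficient = 1
x_1 = 2.1250, f(x_1) = 8.372897, coefficient = 4
x_2 = 2.5000, f(x_2) = 12.182494, coefficient = 2
x_3 = 2.8750, f(x_3) = 17.725424, coefficient = 4
x_4 = 3.2500, f(x_4) = 25.790340, coefficient = 2
x_5 = 3.6250, f(x_5) = 37.524723, coefficient = 4
x_6 = 4.0000, f(x_6) = 54.598150, coefficient = 1

I ≈ (0.375000/3) × 390.790600 = 48.848825
Exact value: 48.843547
Error: 0.005278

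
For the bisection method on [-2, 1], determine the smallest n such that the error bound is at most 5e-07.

We need (b-a)/2^n ≤ 5e-07
(1 - (-2))/2^n ≤ 5e-07
3/2^n ≤ 5e-07
2^n ≥ 6000000
n ≥ log₂(6000000) = 22.52
n ≥ 23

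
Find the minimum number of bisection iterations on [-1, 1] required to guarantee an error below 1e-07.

We need (b-a)/2^n ≤ 1e-07
(1 - (-1))/2^n ≤ 1e-07
2/2^n ≤ 1e-07
2^n ≥ 20000000
n ≥ log₂(20000000) = 24.25
n ≥ 25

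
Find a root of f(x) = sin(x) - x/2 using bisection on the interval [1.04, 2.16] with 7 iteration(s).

f(x) = sin(x) - x/2
Initial interval: [1.04, 2.16]

Iteration 1:
  c_1 = (1.040000 + 2.160000)/2 = 1.600000
  f(c_1) = f(1.600000) = 0.199574
  f(a) × f(c) ≥ 0, new interval: [1.600000, 2.160000]
Iteration 2:
  c_2 = (1.600000 + 2.160000)/2 = 1.880000
  f(c_2) = f(1.880000) = 0.012576
  f(a) × f(c) ≥ 0, new interval: [1.880000, 2.160000]
Iteration 3:
  c_3 = (1.880000 + 2.160000)/2 = 2.020000
  f(c_3) = f(2.020000) = -0.109207
  f(a) × f(c) < 0, new interval: [1.880000, 2.020000]
Iteration 4:
  c_4 = (1.880000 + 2.020000)/2 = 1.950000
  f(c_4) = f(1.950000) = -0.046040
  f(a) × f(c) < 0, new interval: [1.880000, 1.950000]
Iteration 5:
  c_5 = (1.880000 + 1.950000)/2 = 1.915000
  f(c_5) = f(1.915000) = -0.016156
  f(a) × f(c) < 0, new interval: [1.880000, 1.915000]
Iteration 6:
  c_6 = (1.880000 + 1.915000)/2 = 1.897500
  f(c_6) = f(1.897500) = -0.001645
  f(a) × f(c) < 0, new interval: [1.880000, 1.897500]
Iteration 7:
  c_7 = (1.880000 + 1.897500)/2 = 1.888750
  f(c_7) = f(1.888750) = 0.005502
  f(a) × f(c) ≥ 0, new interval: [1.888750, 1.897500]

After 7 iteration(s), the approximation is c_7 = 1.888750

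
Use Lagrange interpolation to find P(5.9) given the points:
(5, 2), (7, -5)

Lagrange interpolation formula:
P(x) = Σ yᵢ × Lᵢ(x)
where Lᵢ(x) = Π_{j≠i} (x - xⱼ)/(xᵢ - xⱼ)

L_0(5.9) = (5.9 - 7)/(5 - 7) = 0.550000
L_1(5.9) = (5.9 - 5)/(7 - 5) = 0.450000

P(5.9) = 2×L_0(5.9) + (-5)×L_1(5.9)
P(5.9) = -1.150000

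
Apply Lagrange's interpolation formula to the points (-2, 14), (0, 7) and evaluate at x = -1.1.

Lagrange interpolation formula:
P(x) = Σ yᵢ × Lᵢ(x)
where Lᵢ(x) = Π_{j≠i} (x - xⱼ)/(xᵢ - xⱼ)

L_0(-1.1) = (-1.1 - 0)/(-2 - 0) = 0.550000
L_1(-1.1) = (-1.1 - (-2))/(0 - (-2)) = 0.450000

P(-1.1) = 14×L_0(-1.1) + 7×L_1(-1.1)
P(-1.1) = 10.850000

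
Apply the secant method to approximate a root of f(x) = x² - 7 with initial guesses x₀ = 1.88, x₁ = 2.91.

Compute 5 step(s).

f(x) = x² - 7
x₀ = 1.88, x₁ = 2.91

Secant formula: x_{n+1} = x_n - f(x_n)(x_n - x_{n-1})/(f(x_n) - f(x_{n-1}))

Iteration 1:
  f(1.880000) = -3.465600
  f(2.910000) = 1.468100
  x_2 = 2.910000 - 1.468100×(2.910000 - 1.880000)/(1.468100 - (-3.465600))
       = 2.603507
Iteration 2:
  f(2.910000) = 1.468100
  f(2.603507) = -0.221750
  x_3 = 2.603507 - (-0.221750)×(2.603507 - 2.910000)/(-0.221750 - 1.468100)
       = 2.643727
Iteration 3:
  f(2.603507) = -0.221750
  f(2.643727) = -0.010709
  x_4 = 2.643727 - (-0.010709)×(2.643727 - 2.603507)/(-0.010709 - (-0.221750))
       = 2.645768
Iteration 4:
  f(2.643727) = -0.010709
  f(2.645768) = 0.000086
  x_5 = 2.645768 - 0.000086×(2.645768 - 2.643727)/(0.000086 - (-0.010709))
       = 2.645751
Iteration 5:
  f(2.645768) = 0.000086
  f(2.645751) = 0.000000
  x_6 = 2.645751 - 0.000000×(2.645751 - 2.645768)/(0.000000 - 0.000086)
       = 2.645751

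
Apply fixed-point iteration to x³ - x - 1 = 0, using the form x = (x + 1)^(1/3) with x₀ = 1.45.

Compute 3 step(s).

Equation: x³ - x - 1 = 0
Fixed-point form: x = (x + 1)^(1/3)
x₀ = 1.45

x_1 = g(1.450000) = 1.348100
x_2 = g(1.348100) = 1.329144
x_3 = g(1.329144) = 1.325558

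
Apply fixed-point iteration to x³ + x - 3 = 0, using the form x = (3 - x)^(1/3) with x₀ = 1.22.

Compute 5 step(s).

Equation: x³ + x - 3 = 0
Fixed-point form: x = (3 - x)^(1/3)
x₀ = 1.22

x_1 = g(1.220000) = 1.211918
x_2 = g(1.211918) = 1.213750
x_3 = g(1.213750) = 1.213335
x_4 = g(1.213335) = 1.213429
x_5 = g(1.213429) = 1.213408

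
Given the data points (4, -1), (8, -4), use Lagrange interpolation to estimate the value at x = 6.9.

Lagrange interpolation formula:
P(x) = Σ yᵢ × Lᵢ(x)
where Lᵢ(x) = Π_{j≠i} (x - xⱼ)/(xᵢ - xⱼ)

L_0(6.9) = (6.9 - 8)/(4 - 8) = 0.275000
L_1(6.9) = (6.9 - 4)/(8 - 4) = 0.725000

P(6.9) = (-1)×L_0(6.9) + (-4)×L_1(6.9)
P(6.9) = -3.175000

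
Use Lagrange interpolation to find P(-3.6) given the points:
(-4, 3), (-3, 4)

Lagrange interpolation formula:
P(x) = Σ yᵢ × Lᵢ(x)
where Lᵢ(x) = Π_{j≠i} (x - xⱼ)/(xᵢ - xⱼ)

L_0(-3.6) = (-3.6 - (-3))/(-4 - (-3)) = 0.600000
L_1(-3.6) = (-3.6 - (-4))/(-3 - (-4)) = 0.400000

P(-3.6) = 3×L_0(-3.6) + 4×L_1(-3.6)
P(-3.6) = 3.400000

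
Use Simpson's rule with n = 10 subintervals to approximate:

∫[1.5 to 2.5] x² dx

f(x) = x²
a = 1.5, b = 2.5, n = 10
h = (b - a)/n = 0.100000

Simpson's rule: (h/3)[f(x₀) + 4f(x₁) + 2f(x₂) + ... + f(xₙ)]

x_0 = 1.5000, f(x_0) = 2.250000, coefficient = 1
x_1 = 1.6000, f(x_1) = 2.560000, coefficient = 4
x_2 = 1.7000, f(x_2) = 2.890000, coefficient = 2
x_3 = 1.8000, f(x_3) = 3.240000, coefficient = 4
x_4 = 1.9000, f(x_4) = 3.610000, coefficient = 2
x_5 = 2.0000, f(x_5) = 4.000000, coefficient = 4
x_6 = 2.1000, f(x_6) = 4.410000, coefficient = 2
x_7 = 2.2000, f(x_7) = 4.840000, coefficient = 4
x_8 = 2.3000, f(x_8) = 5.290000, coefficient = 2
x_9 = 2.4000, f(x_9) = 5.760000, coefficient = 4
x_10 = 2.5000, f(x_10) = 6.250000, coefficient = 1

I ≈ (0.100000/3) × 122.500000 = 4.083333
Exact value: 4.083333
Error: 0.000000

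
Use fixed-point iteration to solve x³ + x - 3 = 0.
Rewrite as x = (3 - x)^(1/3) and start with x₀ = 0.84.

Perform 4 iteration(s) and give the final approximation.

Equation: x³ + x - 3 = 0
Fixed-point form: x = (3 - x)^(1/3)
x₀ = 0.84

x_1 = g(0.840000) = 1.292661
x_2 = g(1.292661) = 1.195198
x_3 = g(1.195198) = 1.217521
x_4 = g(1.217521) = 1.212481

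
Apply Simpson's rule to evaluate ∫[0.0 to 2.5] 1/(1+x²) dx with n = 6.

f(x) = 1/(1+x²)
a = 0.0, b = 2.5, n = 6
h = (b - a)/n = 0.416667

Simpson's rule: (h/3)[f(x₀) + 4f(x₁) + 2f(x₂) + ... + f(xₙ)]

x_0 = 0.0000, f(x_0) = 1.000000, coefficient = 1
x_1 = 0.4167, f(x_1) = 0.852071, coefficient = 4
x_2 = 0.8333, f(x_2) = 0.590164, coefficient = 2
x_3 = 1.2500, f(x_3) = 0.390244, coefficient = 4
x_4 = 1.6667, f(x_4) = 0.264706, coefficient = 2
x_5 = 2.0833, f(x_5) = 0.187256, coefficient = 4
x_6 = 2.5000, f(x_6) = 0.137931, coefficient = 1

I ≈ (0.416667/3) × 8.565955 = 1.189716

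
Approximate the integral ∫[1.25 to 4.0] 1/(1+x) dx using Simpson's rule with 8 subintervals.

f(x) = 1/(1+x)
a = 1.25, b = 4.0, n = 8
h = (b - a)/n = 0.343750

Simpson's rule: (h/3)[f(x₀) + 4f(x₁) + 2f(x₂) + ... + f(xₙ)]

x_0 = 1.2500, f(x_0) = 0.444444, coefficient = 1
x_1 = 1.5938, f(x_1) = 0.385542, coefficient = 4
x_2 = 1.9375, f(x_2) = 0.340426, coefficient = 2
x_3 = 2.2812, f(x_3) = 0.304762, coefficient = 4
x_4 = 2.6250, f(x_4) = 0.275862, coefficient = 2
x_5 = 2.9688, f(x_5) = 0.251969, coefficient = 4
x_6 = 3.3125, f(x_6) = 0.231884, coefficient = 2
x_7 = 3.6562, f(x_7) = 0.214765, coefficient = 4
x_8 = 4.0000, f(x_8) = 0.200000, coefficient = 1

I ≈ (0.343750/3) × 6.968938 = 0.798524
Exact value: 0.798508
Error: 0.000017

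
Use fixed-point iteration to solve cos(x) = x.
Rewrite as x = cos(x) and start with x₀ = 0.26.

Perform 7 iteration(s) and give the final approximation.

Equation: cos(x) = x
Fixed-point form: x = cos(x)
x₀ = 0.26

x_1 = g(0.260000) = 0.966390
x_2 = g(0.966390) = 0.568274
x_3 = g(0.568274) = 0.842831
x_4 = g(0.842831) = 0.665352
x_5 = g(0.665352) = 0.786700
x_6 = g(0.786700) = 0.706186
x_7 = g(0.706186) = 0.760843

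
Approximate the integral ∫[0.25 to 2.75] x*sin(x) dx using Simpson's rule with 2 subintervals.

f(x) = x*sin(x)
a = 0.25, b = 2.75, n = 2
h = (b - a)/n = 1.250000

Simpson's rule: (h/3)[f(x₀) + 4f(x₁) + 2f(x₂) + ... + f(xₙ)]

x_0 = 0.2500, f(x_0) = 0.061851, coefficient = 1
x_1 = 1.5000, f(x_1) = 1.496242, coefficient = 4
x_2 = 2.7500, f(x_2) = 1.049568, coefficient = 1

I ≈ (1.250000/3) × 7.096389 = 2.956829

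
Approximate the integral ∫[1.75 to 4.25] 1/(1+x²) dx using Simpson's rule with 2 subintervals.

f(x) = 1/(1+x²)
a = 1.75, b = 4.25, n = 2
h = (b - a)/n = 1.250000

Simpson's rule: (h/3)[f(x₀) + 4f(x₁) + 2f(x₂) + ... + f(xₙ)]

x_0 = 1.7500, f(x_0) = 0.246154, coefficient = 1
x_1 = 3.0000, f(x_1) = 0.100000, coefficient = 4
x_2 = 4.2500, f(x_2) = 0.052459, coefficient = 1

I ≈ (1.250000/3) × 0.698613 = 0.291089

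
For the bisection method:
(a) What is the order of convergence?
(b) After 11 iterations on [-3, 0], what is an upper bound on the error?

(a) Bisection has linear (order 1) convergence; the error is halved each step.

(b) Error bound = (b-a)/2^n = (0 - (-3))/2^{11}
    = 3/2^{11}

(a) 1 (linear); (b) error ≤ 1.46e-03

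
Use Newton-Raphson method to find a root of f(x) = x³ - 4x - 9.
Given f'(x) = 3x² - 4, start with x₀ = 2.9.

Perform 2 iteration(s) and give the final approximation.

f(x) = x³ - 4x - 9
f'(x) = 3x² - 4
x₀ = 2.9

Newton-Raphson formula: x_{n+1} = x_n - f(x_n)/f'(x_n)

Iteration 1:
  f(2.900000) = 3.789000
  f'(2.900000) = 21.230000
  x_1 = 2.900000 - 3.789000/21.230000 = 2.721526
Iteration 2:
  f(2.721526) = 0.271435
  f'(2.721526) = 18.220114
  x_2 = 2.721526 - 0.271435/18.220114 = 2.706629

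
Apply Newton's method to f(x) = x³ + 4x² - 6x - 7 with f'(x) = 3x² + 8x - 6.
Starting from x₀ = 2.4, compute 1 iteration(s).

f(x) = x³ + 4x² - 6x - 7
f'(x) = 3x² + 8x - 6
x₀ = 2.4

Newton-Raphson formula: x_{n+1} = x_n - f(x_n)/f'(x_n)

Iteration 1:
  f(2.400000) = 15.464000
  f'(2.400000) = 30.480000
  x_1 = 2.400000 - 15.464000/30.480000 = 1.892651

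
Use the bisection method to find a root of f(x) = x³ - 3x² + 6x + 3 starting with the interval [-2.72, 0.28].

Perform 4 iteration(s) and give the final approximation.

f(x) = x³ - 3x² + 6x + 3
Initial interval: [-2.72, 0.28]

Iteration 1:
  c_1 = (-2.720000 + 0.280000)/2 = -1.220000
  f(c_1) = f(-1.220000) = -10.601048
  f(a) × f(c) ≥ 0, new interval: [-1.220000, 0.280000]
Iteration 2:
  c_2 = (-1.220000 + 0.280000)/2 = -0.470000
  f(c_2) = f(-0.470000) = -0.586523
  f(a) × f(c) ≥ 0, new interval: [-0.470000, 0.280000]
Iteration 3:
  c_3 = (-0.470000 + 0.280000)/2 = -0.095000
  f(c_3) = f(-0.095000) = 2.402068
  f(a) × f(c) < 0, new interval: [-0.470000, -0.095000]
Iteration 4:
  c_4 = (-0.470000 + (-0.095000))/2 = -0.282500
  f(c_4) = f(-0.282500) = 1.043036
  f(a) × f(c) < 0, new interval: [-0.470000, -0.282500]

After 4 iteration(s), the approximation is c_4 = -0.282500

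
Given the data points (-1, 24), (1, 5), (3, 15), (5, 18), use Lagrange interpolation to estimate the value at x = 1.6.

Lagrange interpolation formula:
P(x) = Σ yᵢ × Lᵢ(x)
where Lᵢ(x) = Π_{j≠i} (x - xⱼ)/(xᵢ - xⱼ)

L_0(1.6) = (1.6 - 1)/(-1 - 1) × (1.6 - 3)/(-1 - 3) × (1.6 - 5)/(-1 - 5) = -0.059500
L_1(1.6) = (1.6 - (-1))/(1 - (-1)) × (1.6 - 3)/(1 - 3) × (1.6 - 5)/(1 - 5) = 0.773500
L_2(1.6) = (1.6 - (-1))/(3 - (-1)) × (1.6 - 1)/(3 - 1) × (1.6 - 5)/(3 - 5) = 0.331500
L_3(1.6) = (1.6 - (-1))/(5 - (-1)) × (1.6 - 1)/(5 - 1) × (1.6 - 3)/(5 - 3) = -0.045500

P(1.6) = 24×L_0(1.6) + 5×L_1(1.6) + 15×L_2(1.6) + 18×L_3(1.6)
P(1.6) = 6.593000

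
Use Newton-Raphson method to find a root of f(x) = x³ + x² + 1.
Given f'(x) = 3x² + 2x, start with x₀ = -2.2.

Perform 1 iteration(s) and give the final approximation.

f(x) = x³ + x² + 1
f'(x) = 3x² + 2x
x₀ = -2.2

Newton-Raphson formula: x_{n+1} = x_n - f(x_n)/f'(x_n)

Iteration 1:
  f(-2.200000) = -4.808000
  f'(-2.200000) = 10.120000
  x_1 = -2.200000 - (-4.808000)/10.120000 = -1.724901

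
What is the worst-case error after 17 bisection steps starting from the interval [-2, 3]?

Bisection error bound: |error| ≤ (b-a)/2^n
|error| ≤ (3 - (-2))/2^17 = 5/2^17
|error| ≤ 0.0000381470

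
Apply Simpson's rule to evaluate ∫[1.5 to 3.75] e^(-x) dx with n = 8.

f(x) = e^(-x)
a = 1.5, b = 3.75, n = 8
h = (b - a)/n = 0.281250

Simpson's rule: (h/3)[f(x₀) + 4f(x₁) + 2f(x₂) + ... + f(xₙ)]

x_0 = 1.5000, f(x_0) = 0.223130, coefficient = 1
x_1 = 1.7812, f(x_1) = 0.168427, coefficient = 4
x_2 = 2.0625, f(x_2) = 0.127136, coefficient = 2
x_3 = 2.3438, f(x_3) = 0.095967, coefficient = 4
x_4 = 2.6250, f(x_4) = 0.072440, coefficient = 2
x_5 = 2.9062, f(x_5) = 0.054680, coefficient = 4
x_6 = 3.1875, f(x_6) = 0.041275, coefficient = 2
x_7 = 3.4688, f(x_7) = 0.031156, coefficient = 4
x_8 = 3.7500, f(x_8) = 0.023518, coefficient = 1

I ≈ (0.281250/3) × 2.129272 = 0.199619
Exact value: 0.199612
Error: 0.000007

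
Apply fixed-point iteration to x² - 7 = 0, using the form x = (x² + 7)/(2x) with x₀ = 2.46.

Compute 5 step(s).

Equation: x² - 7 = 0
Fixed-point form: x = (x² + 7)/(2x)
x₀ = 2.46

x_1 = g(2.460000) = 2.652764
x_2 = g(2.652764) = 2.645761
x_3 = g(2.645761) = 2.645751
x_4 = g(2.645751) = 2.645751
x_5 = g(2.645751) = 2.645751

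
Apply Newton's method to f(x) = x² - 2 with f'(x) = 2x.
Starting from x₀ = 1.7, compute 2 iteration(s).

f(x) = x² - 2
f'(x) = 2x
x₀ = 1.7

Newton-Raphson formula: x_{n+1} = x_n - f(x_n)/f'(x_n)

Iteration 1:
  f(1.700000) = 0.890000
  f'(1.700000) = 3.400000
  x_1 = 1.700000 - 0.890000/3.400000 = 1.438235
Iteration 2:
  f(1.438235) = 0.068521
  f'(1.438235) = 2.876471
  x_2 = 1.438235 - 0.068521/2.876471 = 1.414414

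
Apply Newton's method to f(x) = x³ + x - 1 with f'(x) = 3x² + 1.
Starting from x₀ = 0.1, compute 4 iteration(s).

f(x) = x³ + x - 1
f'(x) = 3x² + 1
x₀ = 0.1

Newton-Raphson formula: x_{n+1} = x_n - f(x_n)/f'(x_n)

Iteration 1:
  f(0.100000) = -0.899000
  f'(0.100000) = 1.030000
  x_1 = 0.100000 - (-0.899000)/1.030000 = 0.972816
Iteration 2:
  f(0.972816) = 0.893459
  f'(0.972816) = 3.839110
  x_2 = 0.972816 - 0.893459/3.839110 = 0.740090
Iteration 3:
  f(0.740090) = 0.145462
  f'(0.740090) = 2.643200
  x_3 = 0.740090 - 0.145462/2.643200 = 0.685058
Iteration 4:
  f(0.685058) = 0.006558
  f'(0.685058) = 2.407911
  x_4 = 0.685058 - 0.006558/2.407911 = 0.682334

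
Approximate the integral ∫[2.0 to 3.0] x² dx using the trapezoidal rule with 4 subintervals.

f(x) = x²
a = 2.0, b = 3.0, n = 4
h = (b - a)/n = 0.250000

Trapezoidal rule: (h/2)[f(x₀) + 2f(x₁) + 2f(x₂) + ... + f(xₙ)]

x_0 = 2.0000, f(x_0) = 4.000000, coefficient = 1
x_1 = 2.2500, f(x_1) = 5.062500, coefficient = 2
x_2 = 2.5000, f(x_2) = 6.250000, coefficient = 2
x_3 = 2.7500, f(x_3) = 7.562500, coefficient = 2
x_4 = 3.0000, f(x_4) = 9.000000, coefficient = 1

I ≈ (0.250000/2) × 50.750000 = 6.343750
Exact value: 6.333333
Error: 0.010417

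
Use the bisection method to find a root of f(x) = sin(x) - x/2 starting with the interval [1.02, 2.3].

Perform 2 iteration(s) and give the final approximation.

f(x) = sin(x) - x/2
Initial interval: [1.02, 2.3]

Iteration 1:
  c_1 = (1.020000 + 2.300000)/2 = 1.660000
  f(c_1) = f(1.660000) = 0.166024
  f(a) × f(c) ≥ 0, new interval: [1.660000, 2.300000]
Iteration 2:
  c_2 = (1.660000 + 2.300000)/2 = 1.980000
  f(c_2) = f(1.980000) = -0.072562
  f(a) × f(c) < 0, new interval: [1.660000, 1.980000]

After 2 iteration(s), the approximation is c_2 = 1.980000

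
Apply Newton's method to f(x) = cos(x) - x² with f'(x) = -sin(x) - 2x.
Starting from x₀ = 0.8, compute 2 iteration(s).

f(x) = cos(x) - x²
f'(x) = -sin(x) - 2x
x₀ = 0.8

Newton-Raphson formula: x_{n+1} = x_n - f(x_n)/f'(x_n)

Iteration 1:
  f(0.800000) = 0.056707
  f'(0.800000) = -2.317356
  x_1 = 0.800000 - 0.056707/(-2.317356) = 0.824470
Iteration 2:
  f(0.824470) = -0.000806
  f'(0.824470) = -2.383129
  x_2 = 0.824470 - (-0.000806)/(-2.383129) = 0.824132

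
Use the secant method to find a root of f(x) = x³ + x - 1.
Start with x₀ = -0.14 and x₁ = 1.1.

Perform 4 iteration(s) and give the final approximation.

f(x) = x³ + x - 1
x₀ = -0.14, x₁ = 1.1

Secant formula: x_{n+1} = x_n - f(x_n)(x_n - x_{n-1})/(f(x_n) - f(x_{n-1}))

Iteration 1:
  f(-0.140000) = -1.142744
  f(1.100000) = 1.431000
  x_2 = 1.100000 - 1.431000×(1.100000 - (-0.140000))/(1.431000 - (-1.142744))
       = 0.410561
Iteration 2:
  f(1.100000) = 1.431000
  f(0.410561) = -0.520235
  x_3 = 0.410561 - (-0.520235)×(0.410561 - 1.100000)/(-0.520235 - 1.431000)
       = 0.594378
Iteration 3:
  f(0.410561) = -0.520235
  f(0.594378) = -0.195637
  x_4 = 0.594378 - (-0.195637)×(0.594378 - 0.410561)/(-0.195637 - (-0.520235))
       = 0.705166
Iteration 4:
  f(0.594378) = -0.195637
  f(0.705166) = 0.055815
  x_5 = 0.705166 - 0.055815×(0.705166 - 0.594378)/(0.055815 - (-0.195637))
       = 0.680574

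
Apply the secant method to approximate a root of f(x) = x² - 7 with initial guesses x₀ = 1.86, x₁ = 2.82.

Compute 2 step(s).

f(x) = x² - 7
x₀ = 1.86, x₁ = 2.82

Secant formula: x_{n+1} = x_n - f(x_n)(x_n - x_{n-1})/(f(x_n) - f(x_{n-1}))

Iteration 1:
  f(1.860000) = -3.540400
  f(2.820000) = 0.952400
  x_2 = 2.820000 - 0.952400×(2.820000 - 1.860000)/(0.952400 - (-3.540400))
       = 2.616496
Iteration 2:
  f(2.820000) = 0.952400
  f(2.616496) = -0.153950
  x_3 = 2.616496 - (-0.153950)×(2.616496 - 2.820000)/(-0.153950 - 0.952400)
       = 2.644814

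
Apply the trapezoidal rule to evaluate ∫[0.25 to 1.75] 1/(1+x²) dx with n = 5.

f(x) = 1/(1+x²)
a = 0.25, b = 1.75, n = 5
h = (b - a)/n = 0.300000

Trapezoidal rule: (h/2)[f(x₀) + 2f(x₁) + 2f(x₂) + ... + f(xₙ)]

x_0 = 0.2500, f(x_0) = 0.941176, coefficient = 1
x_1 = 0.5500, f(x_1) = 0.767754, coefficient = 2
x_2 = 0.8500, f(x_2) = 0.580552, coefficient = 2
x_3 = 1.1500, f(x_3) = 0.430571, coefficient = 2
x_4 = 1.4500, f(x_4) = 0.322321, coefficient = 2
x_5 = 1.7500, f(x_5) = 0.246154, coefficient = 1

I ≈ (0.300000/2) × 5.389724 = 0.808459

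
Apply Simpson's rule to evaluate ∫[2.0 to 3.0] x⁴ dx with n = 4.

f(x) = x⁴
a = 2.0, b = 3.0, n = 4
h = (b - a)/n = 0.250000

Simpson's rule: (h/3)[f(x₀) + 4f(x₁) + 2f(x₂) + ... + f(xₙ)]

x_0 = 2.0000, f(x_0) = 16.000000, coefficient = 1
x_1 = 2.2500, f(x_1) = 25.628906, coefficient = 4
x_2 = 2.5000, f(x_2) = 39.062500, coefficient = 2
x_3 = 2.7500, f(x_3) = 57.191406, coefficient = 4
x_4 = 3.0000, f(x_4) = 81.000000, coefficient = 1

I ≈ (0.250000/3) × 506.406250 = 42.200521
Exact value: 42.200000
Error: 0.000521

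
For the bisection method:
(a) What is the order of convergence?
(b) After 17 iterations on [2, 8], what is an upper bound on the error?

(a) Bisection has linear (order 1) convergence; the error is halved each step.

(b) Error bound = (b-a)/2^n = (8 - 2)/2^{17}
    = 6/2^{17}

(a) 1 (linear); (b) error ≤ 4.58e-05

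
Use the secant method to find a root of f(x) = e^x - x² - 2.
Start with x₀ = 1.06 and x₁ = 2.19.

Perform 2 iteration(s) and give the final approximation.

f(x) = e^x - x² - 2
x₀ = 1.06, x₁ = 2.19

Secant formula: x_{n+1} = x_n - f(x_n)(x_n - x_{n-1})/(f(x_n) - f(x_{n-1}))

Iteration 1:
  f(1.060000) = -0.237229
  f(2.190000) = 2.139113
  x_2 = 2.190000 - 2.139113×(2.190000 - 1.060000)/(2.139113 - (-0.237229))
       = 1.172807
Iteration 2:
  f(2.190000) = 2.139113
  f(1.172807) = -0.144427
  x_3 = 1.172807 - (-0.144427)×(1.172807 - 2.190000)/(-0.144427 - 2.139113)
       = 1.237141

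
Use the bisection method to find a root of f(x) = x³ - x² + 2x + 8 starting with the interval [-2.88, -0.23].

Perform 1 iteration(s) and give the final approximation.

f(x) = x³ - x² + 2x + 8
Initial interval: [-2.88, -0.23]

Iteration 1:
  c_1 = (-2.880000 + (-0.230000))/2 = -1.555000
  f(c_1) = f(-1.555000) = -1.288054
  f(a) × f(c) ≥ 0, new interval: [-1.555000, -0.230000]

After 1 iteration(s), the approximation is c_1 = -1.555000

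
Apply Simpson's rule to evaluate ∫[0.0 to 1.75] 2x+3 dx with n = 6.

f(x) = 2x+3
a = 0.0, b = 1.75, n = 6
h = (b - a)/n = 0.291667

Simpson's rule: (h/3)[f(x₀) + 4f(x₁) + 2f(x₂) + ... + f(xₙ)]

x_0 = 0.0000, f(x_0) = 3.000000, coefficient = 1
x_1 = 0.2917, f(x_1) = 3.583333, coefficient = 4
x_2 = 0.5833, f(x_2) = 4.166667, coefficient = 2
x_3 = 0.8750, f(x_3) = 4.750000, coefficient = 4
x_4 = 1.1667, f(x_4) = 5.333333, coefficient = 2
x_5 = 1.4583, f(x_5) = 5.916667, coefficient = 4
x_6 = 1.7500, f(x_6) = 6.500000, coefficient = 1

I ≈ (0.291667/3) × 85.500000 = 8.312500
Exact value: 8.312500
Error: 0.000000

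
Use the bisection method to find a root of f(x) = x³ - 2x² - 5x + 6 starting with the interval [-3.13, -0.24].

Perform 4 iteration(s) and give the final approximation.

f(x) = x³ - 2x² - 5x + 6
Initial interval: [-3.13, -0.24]

Iteration 1:
  c_1 = (-3.130000 + (-0.240000))/2 = -1.685000
  f(c_1) = f(-1.685000) = 3.962456
  f(a) × f(c) < 0, new interval: [-3.130000, -1.685000]
Iteration 2:
  c_2 = (-3.130000 + (-1.685000))/2 = -2.407500
  f(c_2) = f(-2.407500) = -7.508618
  f(a) × f(c) ≥ 0, new interval: [-2.407500, -1.685000]
Iteration 3:
  c_3 = (-2.407500 + (-1.685000))/2 = -2.046250
  f(c_3) = f(-2.046250) = -0.710961
  f(a) × f(c) ≥ 0, new interval: [-2.046250, -1.685000]
Iteration 4:
  c_4 = (-2.046250 + (-1.685000))/2 = -1.865625
  f(c_4) = f(-1.865625) = 1.873598
  f(a) × f(c) < 0, new interval: [-2.046250, -1.865625]

After 4 iteration(s), the approximation is c_4 = -1.865625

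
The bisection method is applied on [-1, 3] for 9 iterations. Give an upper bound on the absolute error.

Bisection error bound: |error| ≤ (b-a)/2^n
|error| ≤ (3 - (-1))/2^9 = 4/2^9
|error| ≤ 0.0078125000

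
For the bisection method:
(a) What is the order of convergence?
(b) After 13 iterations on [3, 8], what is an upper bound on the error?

(a) Bisection has linear (order 1) convergence; the error is halved each step.

(b) Error bound = (b-a)/2^n = (8 - 3)/2^{13}
    = 5/2^{13}

(a) 1 (linear); (b) error ≤ 6.10e-04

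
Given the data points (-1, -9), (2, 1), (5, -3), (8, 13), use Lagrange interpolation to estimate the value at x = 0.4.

Lagrange interpolation formula:
P(x) = Σ yᵢ × Lᵢ(x)
where Lᵢ(x) = Π_{j≠i} (x - xⱼ)/(xᵢ - xⱼ)

L_0(0.4) = (0.4 - 2)/(-1 - 2) × (0.4 - 5)/(-1 - 5) × (0.4 - 8)/(-1 - 8) = 0.345284
L_1(0.4) = (0.4 - (-1))/(2 - (-1)) × (0.4 - 5)/(2 - 5) × (0.4 - 8)/(2 - 8) = 0.906370
L_2(0.4) = (0.4 - (-1))/(5 - (-1)) × (0.4 - 2)/(5 - 2) × (0.4 - 8)/(5 - 8) = -0.315259
L_3(0.4) = (0.4 - (-1))/(8 - (-1)) × (0.4 - 2)/(8 - 2) × (0.4 - 5)/(8 - 5) = 0.063605

P(0.4) = (-9)×L_0(0.4) + 1×L_1(0.4) + (-3)×L_2(0.4) + 13×L_3(0.4)
P(0.4) = -0.428543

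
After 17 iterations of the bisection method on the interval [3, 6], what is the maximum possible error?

Bisection error bound: |error| ≤ (b-a)/2^n
|error| ≤ (6 - 3)/2^17 = 3/2^17
|error| ≤ 0.0000228882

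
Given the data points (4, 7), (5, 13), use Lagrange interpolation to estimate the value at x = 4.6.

Lagrange interpolation formula:
P(x) = Σ yᵢ × Lᵢ(x)
where Lᵢ(x) = Π_{j≠i} (x - xⱼ)/(xᵢ - xⱼ)

L_0(4.6) = (4.6 - 5)/(4 - 5) = 0.400000
L_1(4.6) = (4.6 - 4)/(5 - 4) = 0.600000

P(4.6) = 7×L_0(4.6) + 13×L_1(4.6)
P(4.6) = 10.600000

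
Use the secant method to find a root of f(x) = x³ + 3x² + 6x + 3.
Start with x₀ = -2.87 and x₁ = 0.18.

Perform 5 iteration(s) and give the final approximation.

f(x) = x³ + 3x² + 6x + 3
x₀ = -2.87, x₁ = 0.18

Secant formula: x_{n+1} = x_n - f(x_n)(x_n - x_{n-1})/(f(x_n) - f(x_{n-1}))

Iteration 1:
  f(-2.870000) = -13.149203
  f(0.180000) = 4.183032
  x_2 = 0.180000 - 4.183032×(0.180000 - (-2.870000))/(4.183032 - (-13.149203))
       = -0.556099
Iteration 2:
  f(0.180000) = 4.183032
  f(-0.556099) = 0.419171
  x_3 = -0.556099 - 0.419171×(-0.556099 - 0.180000)/(0.419171 - 4.183032)
       = -0.638077
Iteration 3:
  f(-0.556099) = 0.419171
  f(-0.638077) = 0.133177
  x_4 = -0.638077 - 0.133177×(-0.638077 - (-0.556099))/(0.133177 - 0.419171)
       = -0.676251
Iteration 4:
  f(-0.638077) = 0.133177
  f(-0.676251) = 0.005181
  x_5 = -0.676251 - 0.005181×(-0.676251 - (-0.638077))/(0.005181 - 0.133177)
       = -0.677796
Iteration 5:
  f(-0.676251) = 0.005181
  f(-0.677796) = 0.000062
  x_6 = -0.677796 - 0.000062×(-0.677796 - (-0.676251))/(0.000062 - 0.005181)
       = -0.677815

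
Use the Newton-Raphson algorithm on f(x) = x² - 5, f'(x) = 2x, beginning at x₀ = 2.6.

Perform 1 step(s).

f(x) = x² - 5
f'(x) = 2x
x₀ = 2.6

Newton-Raphson formula: x_{n+1} = x_n - f(x_n)/f'(x_n)

Iteration 1:
  f(2.600000) = 1.760000
  f'(2.600000) = 5.200000
  x_1 = 2.600000 - 1.760000/5.200000 = 2.261538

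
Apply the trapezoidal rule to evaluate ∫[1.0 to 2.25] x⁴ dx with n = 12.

f(x) = x⁴
a = 1.0, b = 2.25, n = 12
h = (b - a)/n = 0.104167

Trapezoidal rule: (h/2)[f(x₀) + 2f(x₁) + 2f(x₂) + ... + f(xₙ)]

x_0 = 1.0000, f(x_0) = 1.000000, coefficient = 1
x_1 = 1.1042, f(x_1) = 1.486410, coefficient = 2
x_2 = 1.2083, f(x_2) = 2.131803, coefficient = 2
x_3 = 1.3125, f(x_3) = 2.967545, coefficient = 2
x_4 = 1.4167, f(x_4) = 4.027826, coefficient = 2
x_5 = 1.5208, f(x_5) = 5.349664, coefficient = 2
x_6 = 1.6250, f(x_6) = 6.972900, coefficient = 2
x_7 = 1.7292, f(x_7) = 8.940204, coefficient = 2
x_8 = 1.8333, f(x_8) = 11.297068, coefficient = 2
x_9 = 1.9375, f(x_9) = 14.091812, coefficient = 2
x_10 = 2.0417, f(x_10) = 17.375582, coefficient = 2
x_11 = 2.1458, f(x_11) = 21.202348, coefficient = 2
x_12 = 2.2500, f(x_12) = 25.628906, coefficient = 1

I ≈ (0.104167/2) × 218.315227 = 11.370585
Exact value: 11.333008
Error: 0.037577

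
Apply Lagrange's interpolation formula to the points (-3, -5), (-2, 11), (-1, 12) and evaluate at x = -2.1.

Lagrange interpolation formula:
P(x) = Σ yᵢ × Lᵢ(x)
where Lᵢ(x) = Π_{j≠i} (x - xⱼ)/(xᵢ - xⱼ)

L_0(-2.1) = (-2.1 - (-2))/(-3 - (-2)) × (-2.1 - (-1))/(-3 - (-1)) = 0.055000
L_1(-2.1) = (-2.1 - (-3))/(-2 - (-3)) × (-2.1 - (-1))/(-2 - (-1)) = 0.990000
L_2(-2.1) = (-2.1 - (-3))/(-1 - (-3)) × (-2.1 - (-2))/(-1 - (-2)) = -0.045000

P(-2.1) = (-5)×L_0(-2.1) + 11×L_1(-2.1) + 12×L_2(-2.1)
P(-2.1) = 10.075000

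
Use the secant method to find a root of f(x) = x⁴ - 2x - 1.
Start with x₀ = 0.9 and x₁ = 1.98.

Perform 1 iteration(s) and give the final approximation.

f(x) = x⁴ - 2x - 1
x₀ = 0.9, x₁ = 1.98

Secant formula: x_{n+1} = x_n - f(x_n)(x_n - x_{n-1})/(f(x_n) - f(x_{n-1}))

Iteration 1:
  f(0.900000) = -2.143900
  f(1.980000) = 10.409536
  x_2 = 1.980000 - 10.409536×(1.980000 - 0.900000)/(10.409536 - (-2.143900))
       = 1.084444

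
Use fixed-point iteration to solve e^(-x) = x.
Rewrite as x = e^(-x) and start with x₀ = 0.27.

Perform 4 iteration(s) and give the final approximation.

Equation: e^(-x) = x
Fixed-point form: x = e^(-x)
x₀ = 0.27

x_1 = g(0.270000) = 0.763379
x_2 = g(0.763379) = 0.466089
x_3 = g(0.466089) = 0.627452
x_4 = g(0.627452) = 0.533951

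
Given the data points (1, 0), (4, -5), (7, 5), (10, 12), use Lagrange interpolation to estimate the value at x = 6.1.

Lagrange interpolation formula:
P(x) = Σ yᵢ × Lᵢ(x)
where Lᵢ(x) = Π_{j≠i} (x - xⱼ)/(xᵢ - xⱼ)

L_0(6.1) = (6.1 - 4)/(1 - 4) × (6.1 - 7)/(1 - 7) × (6.1 - 10)/(1 - 10) = -0.045500
L_1(6.1) = (6.1 - 1)/(4 - 1) × (6.1 - 7)/(4 - 7) × (6.1 - 10)/(4 - 10) = 0.331500
L_2(6.1) = (6.1 - 1)/(7 - 1) × (6.1 - 4)/(7 - 4) × (6.1 - 10)/(7 - 10) = 0.773500
L_3(6.1) = (6.1 - 1)/(10 - 1) × (6.1 - 4)/(10 - 4) × (6.1 - 7)/(10 - 7) = -0.059500

P(6.1) = 0×L_0(6.1) + (-5)×L_1(6.1) + 5×L_2(6.1) + 12×L_3(6.1)
P(6.1) = 1.496000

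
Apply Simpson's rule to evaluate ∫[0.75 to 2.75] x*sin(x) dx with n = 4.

f(x) = x*sin(x)
a = 0.75, b = 2.75, n = 4
h = (b - a)/n = 0.500000

Simpson's rule: (h/3)[f(x₀) + 4f(x₁) + 2f(x₂) + ... + f(xₙ)]

x_0 = 0.7500, f(x_0) = 0.511229, coefficient = 1
x_1 = 1.2500, f(x_1) = 1.186231, coefficient = 4
x_2 = 1.7500, f(x_2) = 1.721975, coefficient = 2
x_3 = 2.2500, f(x_3) = 1.750665, coefficient = 4
x_4 = 2.7500, f(x_4) = 1.049568, coefficient = 1

I ≈ (0.500000/3) × 16.752329 = 2.792055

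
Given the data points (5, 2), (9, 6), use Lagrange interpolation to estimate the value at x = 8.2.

Lagrange interpolation formula:
P(x) = Σ yᵢ × Lᵢ(x)
where Lᵢ(x) = Π_{j≠i} (x - xⱼ)/(xᵢ - xⱼ)

L_0(8.2) = (8.2 - 9)/(5 - 9) = 0.200000
L_1(8.2) = (8.2 - 5)/(9 - 5) = 0.800000

P(8.2) = 2×L_0(8.2) + 6×L_1(8.2)
P(8.2) = 5.200000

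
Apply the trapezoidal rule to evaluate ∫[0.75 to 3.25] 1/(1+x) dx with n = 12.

f(x) = 1/(1+x)
a = 0.75, b = 3.25, n = 12
h = (b - a)/n = 0.208333

Trapezoidal rule: (h/2)[f(x₀) + 2f(x₁) + 2f(x₂) + ... + f(xₙ)]

x_0 = 0.7500, f(x_0) = 0.571429, coefficient = 1
x_1 = 0.9583, f(x_1) = 0.510638, coefficient = 2
x_2 = 1.1667, f(x_2) = 0.461538, coefficient = 2
x_3 = 1.3750, f(x_3) = 0.421053, coefficient = 2
x_4 = 1.5833, f(x_4) = 0.387097, coefficient = 2
x_5 = 1.7917, f(x_5) = 0.358209, coefficient = 2
x_6 = 2.0000, f(x_6) = 0.333333, coefficient = 2
x_7 = 2.2083, f(x_7) = 0.311688, coefficient = 2
x_8 = 2.4167, f(x_8) = 0.292683, coefficient = 2
x_9 = 2.6250, f(x_9) = 0.275862, coefficient = 2
x_10 = 2.8333, f(x_10) = 0.260870, coefficient = 2
x_11 = 3.0417, f(x_11) = 0.247423, coefficient = 2
x_12 = 3.2500, f(x_12) = 0.235294, coefficient = 1

I ≈ (0.208333/2) × 8.527511 = 0.888282
Exact value: 0.887303
Error: 0.000979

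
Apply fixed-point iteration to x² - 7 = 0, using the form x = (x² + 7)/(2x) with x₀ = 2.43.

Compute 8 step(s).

Equation: x² - 7 = 0
Fixed-point form: x = (x² + 7)/(2x)
x₀ = 2.43

x_1 = g(2.430000) = 2.655329
x_2 = g(2.655329) = 2.645769
x_3 = g(2.645769) = 2.645751
x_4 = g(2.645751) = 2.645751
x_5 = g(2.645751) = 2.645751
x_6 = g(2.645751) = 2.645751
x_7 = g(2.645751) = 2.645751
x_8 = g(2.645751) = 2.645751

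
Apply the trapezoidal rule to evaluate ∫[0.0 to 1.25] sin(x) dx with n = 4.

f(x) = sin(x)
a = 0.0, b = 1.25, n = 4
h = (b - a)/n = 0.312500

Trapezoidal rule: (h/2)[f(x₀) + 2f(x₁) + 2f(x₂) + ... + f(xₙ)]

x_0 = 0.0000, f(x_0) = 0.000000, coefficient = 1
x_1 = 0.3125, f(x_1) = 0.307439, coefficient = 2
x_2 = 0.6250, f(x_2) = 0.585097, coefficient = 2
x_3 = 0.9375, f(x_3) = 0.806081, coefficient = 2
x_4 = 1.2500, f(x_4) = 0.948985, coefficient = 1

I ≈ (0.312500/2) × 4.346218 = 0.679097
Exact value: 0.684678
Error: 0.005581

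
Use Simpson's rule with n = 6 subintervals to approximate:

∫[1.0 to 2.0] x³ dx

f(x) = x³
a = 1.0, b = 2.0, n = 6
h = (b - a)/n = 0.166667

Simpson's rule: (h/3)[f(x₀) + 4f(x₁) + 2f(x₂) + ... + f(xₙ)]

x_0 = 1.0000, f(x_0) = 1.000000, coefficient = 1
x_1 = 1.1667, f(x_1) = 1.587963, coefficient = 4
x_2 = 1.3333, f(x_2) = 2.370370, coefficient = 2
x_3 = 1.5000, f(x_3) = 3.375000, coefficient = 4
x_4 = 1.6667, f(x_4) = 4.629630, coefficient = 2
x_5 = 1.8333, f(x_5) = 6.162037, coefficient = 4
x_6 = 2.0000, f(x_6) = 8.000000, coefficient = 1

I ≈ (0.166667/3) × 67.500000 = 3.750000
Exact value: 3.750000
Error: 0.000000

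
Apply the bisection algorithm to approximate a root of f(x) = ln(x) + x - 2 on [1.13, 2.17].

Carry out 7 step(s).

f(x) = ln(x) + x - 2
Initial interval: [1.13, 2.17]

Iteration 1:
  c_1 = (1.130000 + 2.170000)/2 = 1.650000
  f(c_1) = f(1.650000) = 0.150775
  f(a) × f(c) < 0, new interval: [1.130000, 1.650000]
Iteration 2:
  c_2 = (1.130000 + 1.650000)/2 = 1.390000
  f(c_2) = f(1.390000) = -0.280696
  f(a) × f(c) ≥ 0, new interval: [1.390000, 1.650000]
Iteration 3:
  c_3 = (1.390000 + 1.650000)/2 = 1.520000
  f(c_3) = f(1.520000) = -0.061290
  f(a) × f(c) ≥ 0, new interval: [1.520000, 1.650000]
Iteration 4:
  c_4 = (1.520000 + 1.650000)/2 = 1.585000
  f(c_4) = f(1.585000) = 0.045584
  f(a) × f(c) < 0, new interval: [1.520000, 1.585000]
Iteration 5:
  c_5 = (1.520000 + 1.585000)/2 = 1.552500
  f(c_5) = f(1.552500) = -0.007633
  f(a) × f(c) ≥ 0, new interval: [1.552500, 1.585000]
Iteration 6:
  c_6 = (1.552500 + 1.585000)/2 = 1.568750
  f(c_6) = f(1.568750) = 0.019029
  f(a) × f(c) < 0, new interval: [1.552500, 1.568750]
Iteration 7:
  c_7 = (1.552500 + 1.568750)/2 = 1.560625
  f(c_7) = f(1.560625) = 0.005711
  f(a) × f(c) < 0, new interval: [1.552500, 1.560625]

After 7 iteration(s), the approximation is c_7 = 1.560625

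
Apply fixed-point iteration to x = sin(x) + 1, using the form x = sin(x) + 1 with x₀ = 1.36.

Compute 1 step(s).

Equation: x = sin(x) + 1
Fixed-point form: x = sin(x) + 1
x₀ = 1.36

x_1 = g(1.360000) = 1.977865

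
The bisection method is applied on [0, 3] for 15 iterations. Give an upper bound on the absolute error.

Bisection error bound: |error| ≤ (b-a)/2^n
|error| ≤ (3 - 0)/2^15 = 3/2^15
|error| ≤ 0.0000915527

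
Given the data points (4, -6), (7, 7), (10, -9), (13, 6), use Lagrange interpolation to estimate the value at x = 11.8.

Lagrange interpolation formula:
P(x) = Σ yᵢ × Lᵢ(x)
where Lᵢ(x) = Π_{j≠i} (x - xⱼ)/(xᵢ - xⱼ)

L_0(11.8) = (11.8 - 7)/(4 - 7) × (11.8 - 10)/(4 - 10) × (11.8 - 13)/(4 - 13) = 0.064000
L_1(11.8) = (11.8 - 4)/(7 - 4) × (11.8 - 10)/(7 - 10) × (11.8 - 13)/(7 - 13) = -0.312000
L_2(11.8) = (11.8 - 4)/(10 - 4) × (11.8 - 7)/(10 - 7) × (11.8 - 13)/(10 - 13) = 0.832000
L_3(11.8) = (11.8 - 4)/(13 - 4) × (11.8 - 7)/(13 - 7) × (11.8 - 10)/(13 - 10) = 0.416000

P(11.8) = (-6)×L_0(11.8) + 7×L_1(11.8) + (-9)×L_2(11.8) + 6×L_3(11.8)
P(11.8) = -7.560000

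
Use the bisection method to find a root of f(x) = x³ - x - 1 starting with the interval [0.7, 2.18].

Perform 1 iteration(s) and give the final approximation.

f(x) = x³ - x - 1
Initial interval: [0.7, 2.18]

Iteration 1:
  c_1 = (0.700000 + 2.180000)/2 = 1.440000
  f(c_1) = f(1.440000) = 0.545984
  f(a) × f(c) < 0, new interval: [0.700000, 1.440000]

After 1 iteration(s), the approximation is c_1 = 1.440000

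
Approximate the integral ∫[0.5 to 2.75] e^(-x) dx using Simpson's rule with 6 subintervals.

f(x) = e^(-x)
a = 0.5, b = 2.75, n = 6
h = (b - a)/n = 0.375000

Simpson's rule: (h/3)[f(x₀) + 4f(x₁) + 2f(x₂) + ... + f(xₙ)]

x_0 = 0.5000, f(x_0) = 0.606531, coefficient = 1
x_1 = 0.8750, f(x_1) = 0.416862, coefficient = 4
x_2 = 1.2500, f(x_2) = 0.286505, coefficient = 2
x_3 = 1.6250, f(x_3) = 0.196912, coefficient = 4
x_4 = 2.0000, f(x_4) = 0.135335, coefficient = 2
x_5 = 2.3750, f(x_5) = 0.093014, coefficient = 4
x_6 = 2.7500, f(x_6) = 0.063928, coefficient = 1

I ≈ (0.375000/3) × 4.341291 = 0.542661
Exact value: 0.542603
Error: 0.000059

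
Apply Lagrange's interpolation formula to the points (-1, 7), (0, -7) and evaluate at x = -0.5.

Lagrange interpolation formula:
P(x) = Σ yᵢ × Lᵢ(x)
where Lᵢ(x) = Π_{j≠i} (x - xⱼ)/(xᵢ - xⱼ)

L_0(-0.5) = (-0.5 - 0)/(-1 - 0) = 0.500000
L_1(-0.5) = (-0.5 - (-1))/(0 - (-1)) = 0.500000

P(-0.5) = 7×L_0(-0.5) + (-7)×L_1(-0.5)
P(-0.5) = 0.000000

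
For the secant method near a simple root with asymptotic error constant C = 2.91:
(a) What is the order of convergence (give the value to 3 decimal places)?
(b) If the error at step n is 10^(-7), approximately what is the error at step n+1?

(a) Secant method has superlinear convergence with order φ = (1+√5)/2 ≈ 1.618.
    This means |e_{n+1}| ≈ C|e_n|^1.618.

(b) With |e_n| = 10^(-7) and C = 2.91:
    |e_{n+1}| ≈ 2.91 × (10^(-7))^1.618 = 2.91 × 10^(-11.33)

(a) ≈ 1.618 (golden ratio); (b) |e_{n+1}| ≈ 1.373e-11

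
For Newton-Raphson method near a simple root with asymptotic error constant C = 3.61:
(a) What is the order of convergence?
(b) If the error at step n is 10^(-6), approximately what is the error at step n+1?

(a) Newton-Raphson has quadratic (order 2) convergence near simple roots.
    This means |e_{n+1}| ≈ C|e_n|².

(b) With |e_n| = 10^(-6) and C = 3.61:
    |e_{n+1}| ≈ 3.61 × (10^(-6))² = 3.61 × 10^(-12)

(a) 2 (quadratic); (b) |e_{n+1}| ≈ 3.610e-12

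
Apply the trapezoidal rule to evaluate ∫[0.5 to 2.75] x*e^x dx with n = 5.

f(x) = x*e^x
a = 0.5, b = 2.75, n = 5
h = (b - a)/n = 0.450000

Trapezoidal rule: (h/2)[f(x₀) + 2f(x₁) + 2f(x₂) + ... + f(xₙ)]

x_0 = 0.5000, f(x_0) = 0.824361, coefficient = 1
x_1 = 0.9500, f(x_1) = 2.456424, coefficient = 2
x_2 = 1.4000, f(x_2) = 5.677280, coefficient = 2
x_3 = 1.8500, f(x_3) = 11.765666, coefficient = 2
x_4 = 2.3000, f(x_4) = 22.940620, coefficient = 2
x_5 = 2.7500, f(x_5) = 43.017238, coefficient = 1

I ≈ (0.450000/2) × 129.521578 = 29.142355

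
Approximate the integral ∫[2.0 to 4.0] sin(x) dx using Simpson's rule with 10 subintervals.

f(x) = sin(x)
a = 2.0, b = 4.0, n = 10
h = (b - a)/n = 0.200000

Simpson's rule: (h/3)[f(x₀) + 4f(x₁) + 2f(x₂) + ... + f(xₙ)]

x_0 = 2.0000, f(x_0) = 0.909297, coefficient = 1
x_1 = 2.2000, f(x_1) = 0.808496, coefficient = 4
x_2 = 2.4000, f(x_2) = 0.675463, coefficient = 2
x_3 = 2.6000, f(x_3) = 0.515501, coefficient = 4
x_4 = 2.8000, f(x_4) = 0.334988, coefficient = 2
x_5 = 3.0000, f(x_5) = 0.141120, coefficient = 4
x_6 = 3.2000, f(x_6) = -0.058374, coefficient = 2
x_7 = 3.4000, f(x_7) = -0.255541, coefficient = 4
x_8 = 3.6000, f(x_8) = -0.442520, coefficient = 2
x_9 = 3.8000, f(x_9) = -0.611858, coefficient = 4
x_10 = 4.0000, f(x_10) = -0.756802, coefficient = 1

I ≈ (0.200000/3) × 3.562484 = 0.237499
Exact value: 0.237497
Error: 0.000002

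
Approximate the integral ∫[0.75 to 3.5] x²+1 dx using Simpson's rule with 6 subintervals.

f(x) = x²+1
a = 0.75, b = 3.5, n = 6
h = (b - a)/n = 0.458333

Simpson's rule: (h/3)[f(x₀) + 4f(x₁) + 2f(x₂) + ... + f(xₙ)]

x_0 = 0.7500, f(x_0) = 1.562500, coefficient = 1
x_1 = 1.2083, f(x_1) = 2.460069, coefficient = 4
x_2 = 1.6667, f(x_2) = 3.777778, coefficient = 2
x_3 = 2.1250, f(x_3) = 5.515625, coefficient = 4
x_4 = 2.5833, f(x_4) = 7.673611, coefficient = 2
x_5 = 3.0417, f(x_5) = 10.251736, coefficient = 4
x_6 = 3.5000, f(x_6) = 13.250000, coefficient = 1

I ≈ (0.458333/3) × 110.625000 = 16.901042
Exact value: 16.901042
Error: 0.000000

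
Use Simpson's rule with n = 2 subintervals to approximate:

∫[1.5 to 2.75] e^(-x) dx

f(x) = e^(-x)
a = 1.5, b = 2.75, n = 2
h = (b - a)/n = 0.625000

Simpson's rule: (h/3)[f(x₀) + 4f(x₁) + 2f(x₂) + ... + f(xₙ)]

x_0 = 1.5000, f(x_0) = 0.223130, coefficient = 1
x_1 = 2.1250, f(x_1) = 0.119433, coefficient = 4
x_2 = 2.7500, f(x_2) = 0.063928, coefficient = 1

I ≈ (0.625000/3) × 0.764790 = 0.159331
Exact value: 0.159202
Error: 0.000129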